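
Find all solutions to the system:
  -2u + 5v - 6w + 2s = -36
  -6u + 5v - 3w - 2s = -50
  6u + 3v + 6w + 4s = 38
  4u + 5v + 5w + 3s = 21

u = 6, v = -2, w = 2, s = -1

Row-reduce the augmented matrix:
R1 ← R1 / (-2).
R2 ← R2 + 6·R1.
R3 ← R3 − 6·R1.
R4 ← R4 − 4·R1.
R2 ← R2 / (-10).
R1 ← R1 + 5/2·R2.
R3 ← R3 − 18·R2.
R4 ← R4 − 15·R2.
R3 ← R3 / (15).
R1 ← R1 + 3/4·R3.
R2 ← R2 + 3/2·R3.
R4 ← R4 − 31/2·R3.
R4 ← R4 / (-34/75).
R1 ← R1 − 39/50·R4.
R2 ← R2 − 9/25·R4.
R3 ← R3 + 22/75·R4.
Reading off the reduced rows gives u = 6, v = -2, w = 2, s = -1.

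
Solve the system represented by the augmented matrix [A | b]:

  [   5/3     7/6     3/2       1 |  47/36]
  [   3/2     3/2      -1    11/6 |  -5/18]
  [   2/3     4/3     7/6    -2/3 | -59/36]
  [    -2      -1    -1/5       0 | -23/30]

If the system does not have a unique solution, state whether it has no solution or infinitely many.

x_1 = 4/3, x_2 = -2, x_3 = 1/2, x_4 = 2/3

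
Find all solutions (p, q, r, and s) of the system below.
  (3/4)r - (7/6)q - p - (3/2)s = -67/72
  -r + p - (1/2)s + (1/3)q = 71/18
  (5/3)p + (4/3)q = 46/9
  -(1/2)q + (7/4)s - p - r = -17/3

Row-reduce the augmented matrix:
R1 ← R1 / (-1).
R2 ← R2 − 1·R1.
R3 ← R3 − 5/3·R1.
R4 ← R4 + 1·R1.
R2 ← R2 / (-5/6).
R1 ← R1 − 7/6·R2.
R3 ← R3 + 11/18·R2.
R4 ← R4 − 2/3·R2.
R3 ← R3 / (43/30).
R1 ← R1 + 11/10·R3.
R2 ← R2 − 3/10·R3.
R4 ← R4 + 39/20·R3.
R4 ← R4 / (21/86).
R1 ← R1 + 90/43·R4.
R2 ← R2 − 225/86·R4.
R3 ← R3 + 31/43·R4.
Reading off the reduced rows gives p = 2, q = 4/3, r = -1/2, s = -2.

p = 2, q = 4/3, r = -1/2, s = -2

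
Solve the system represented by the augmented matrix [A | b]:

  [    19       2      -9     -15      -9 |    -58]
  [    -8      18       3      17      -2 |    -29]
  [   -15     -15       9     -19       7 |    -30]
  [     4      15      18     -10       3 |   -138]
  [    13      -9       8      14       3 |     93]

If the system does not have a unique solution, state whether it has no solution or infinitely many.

Row-reduce the augmented matrix:
R1 ← R1 / (19).
R2 ← R2 + 8·R1.
R3 ← R3 + 15·R1.
R4 ← R4 − 4·R1.
R5 ← R5 − 13·R1.
R2 ← R2 / (358/19).
R1 ← R1 − 2/19·R2.
R3 ← R3 + 255/19·R2.
R4 ← R4 − 277/19·R2.
R5 ← R5 + 197/19·R2.
R3 ← R3 / (477/358).
R1 ← R1 + 84/179·R3.
R2 ← R2 + 15/358·R3.
R4 ← R4 − 7341/358·R3.
R5 ← R5 − 4913/358·R3.
R4 ← R4 / (54446/159).
R1 ← R1 + 1436/159·R4.
R2 ← R2 + 26/159·R4.
R3 ← R3 + 8317/477·R4.
R5 ← R5 − 128516/477·R4.
R5 ← R5 / (-739496/81669).
R1 ← R1 − 899/27223·R5.
R2 ← R2 + 11017/27223·R5.
R3 ← R3 − 100841/163338·R5.
R4 ← R4 − 11839/54446·R5.
Reading off the reduced rows gives x_1 = 1, x_2 = -4, x_3 = -3, x_4 = 4, x_5 = 4.

x_1 = 1, x_2 = -4, x_3 = -3, x_4 = 4, x_5 = 4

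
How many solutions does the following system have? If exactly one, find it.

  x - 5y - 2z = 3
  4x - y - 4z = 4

infinitely many solutions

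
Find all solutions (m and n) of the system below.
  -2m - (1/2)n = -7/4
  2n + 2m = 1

m = 1, n = -1/2

Row-reduce the augmented matrix:
R1 ← R1 / (-2).
R2 ← R2 − 2·R1.
R2 ← R2 / (3/2).
R1 ← R1 − 1/4·R2.
Reading off the reduced rows gives m = 1, n = -1/2.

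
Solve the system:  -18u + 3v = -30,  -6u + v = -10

infinitely many solutions

Row-reduce:
R1 ← R1 / (-18).
R2 ← R2 + 6·R1.
Rank is 1 with 2 unknowns, leaving v free.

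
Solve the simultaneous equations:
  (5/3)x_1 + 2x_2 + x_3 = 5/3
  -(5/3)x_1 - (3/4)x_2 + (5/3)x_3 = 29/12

infinitely many solutions

Row-reduce:
R1 ← R1 / (5/3).
R2 ← R2 + 5/3·R1.
R2 ← R2 / (5/4).
R1 ← R1 − 6/5·R2.
Rank is 2 with 3 unknowns, leaving x_3 free.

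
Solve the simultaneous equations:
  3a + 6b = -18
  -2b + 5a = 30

a = 4, b = -5

Row-reduce the augmented matrix:
R1 ← R1 / (3).
R2 ← R2 − 5·R1.
R2 ← R2 / (-12).
R1 ← R1 − 2·R2.
Reading off the reduced rows gives a = 4, b = -5.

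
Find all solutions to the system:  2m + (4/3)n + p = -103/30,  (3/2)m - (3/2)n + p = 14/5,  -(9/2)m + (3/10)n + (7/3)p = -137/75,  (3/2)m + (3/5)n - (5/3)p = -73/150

m = 0, n = -11/5, p = -1/2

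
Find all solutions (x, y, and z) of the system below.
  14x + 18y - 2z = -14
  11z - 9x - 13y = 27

Row-reduce:
R1 ← R1 / (14).
R2 ← R2 + 9·R1.
R2 ← R2 / (-10/7).
R1 ← R1 − 9/7·R2.
Rank is 2 with 3 unknowns, leaving z free.

infinitely many solutions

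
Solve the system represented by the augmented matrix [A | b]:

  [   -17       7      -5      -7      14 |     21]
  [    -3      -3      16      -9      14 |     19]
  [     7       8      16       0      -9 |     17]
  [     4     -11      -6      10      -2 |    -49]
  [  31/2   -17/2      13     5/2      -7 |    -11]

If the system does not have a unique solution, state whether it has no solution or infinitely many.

Row-reduce:
R1 ← R1 / (-17).
R2 ← R2 + 3·R1.
R3 ← R3 − 7·R1.
R4 ← R4 − 4·R1.
R5 ← R5 − 31/2·R1.
R2 ← R2 / (-72/17).
R1 ← R1 + 7/17·R2.
R3 ← R3 − 185/17·R2.
R4 ← R4 + 159/17·R2.
R5 ← R5 + 36/17·R2.
R3 ← R3 / (4127/72).
R1 ← R1 + 97/72·R3.
R2 ← R2 + 287/72·R3.
R4 ← R4 + 1067/24·R3.
R4 ← R4 / (32149/4127).
R1 ← R1 − 2600/4127·R4.
R2 ← R2 − 1013/4127·R4.
R3 ← R3 + 1644/4127·R4.
Row 5 reduces to 0 = 1/2, a contradiction. The system is inconsistent.

no solution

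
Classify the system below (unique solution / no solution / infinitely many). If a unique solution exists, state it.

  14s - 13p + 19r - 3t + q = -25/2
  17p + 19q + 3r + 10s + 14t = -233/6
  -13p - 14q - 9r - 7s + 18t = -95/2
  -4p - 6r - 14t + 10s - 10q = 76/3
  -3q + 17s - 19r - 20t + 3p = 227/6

Row-reduce the augmented matrix:
R1 ← R1 / (-13).
R2 ← R2 − 17·R1.
R3 ← R3 + 13·R1.
R4 ← R4 + 4·R1.
R5 ← R5 − 3·R1.
R2 ← R2 / (264/13).
R1 ← R1 + 1/13·R2.
R3 ← R3 + 15·R2.
R4 ← R4 + 134/13·R2.
R5 ← R5 + 36/13·R2.
R3 ← R3 / (-327/44).
R1 ← R1 + 179/132·R3.
R2 ← R2 − 181/132·R3.
R4 ← R4 − 151/66·R3.
R5 ← R5 + 119/11·R3.
R4 ← R4 / (19652/981).
R1 ← R1 + 935/981·R4.
R2 ← R2 − 1351/981·R4.
R3 ← R3 − 4/327·R4.
R5 ← R5 − 7921/327·R4.
R5 ← R5 / (-1212173/19652).
R1 ← R1 + 5645/1156·R5.
R2 ← R2 − 111811/19652·R5.
R3 ← R3 + 37611/9826·R5.
R4 ← R4 − 779/19652·R5.
Reading off the reduced rows gives p = 1/2, q = 0, r = 0, s = -1, t = -8/3.

p = 1/2, q = 0, r = 0, s = -1, t = -8/3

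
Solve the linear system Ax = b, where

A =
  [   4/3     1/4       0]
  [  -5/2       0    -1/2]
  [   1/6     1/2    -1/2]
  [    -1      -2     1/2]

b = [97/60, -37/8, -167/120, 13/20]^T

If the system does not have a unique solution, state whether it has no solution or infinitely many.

x_1 = 5/4, x_2 = -1/5, x_3 = 3

Row-reduce the augmented matrix:
R1 ← R1 / (4/3).
R2 ← R2 + 5/2·R1.
R3 ← R3 − 1/6·R1.
R4 ← R4 + 1·R1.
R2 ← R2 / (15/32).
R1 ← R1 − 3/16·R2.
R3 ← R3 − 15/32·R2.
R4 ← R4 + 29/16·R2.
Swap R3 and R4.
R3 ← R3 / (-43/30).
R1 ← R1 − 1/5·R3.
R2 ← R2 + 16/15·R3.
R4 reduces to 0 = 0, so the extra equation is consistent.
Reading off the reduced rows gives x_1 = 5/4, x_2 = -1/5, x_3 = 3.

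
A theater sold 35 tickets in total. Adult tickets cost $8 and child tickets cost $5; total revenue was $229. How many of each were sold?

adult tickets: 18, child tickets: 17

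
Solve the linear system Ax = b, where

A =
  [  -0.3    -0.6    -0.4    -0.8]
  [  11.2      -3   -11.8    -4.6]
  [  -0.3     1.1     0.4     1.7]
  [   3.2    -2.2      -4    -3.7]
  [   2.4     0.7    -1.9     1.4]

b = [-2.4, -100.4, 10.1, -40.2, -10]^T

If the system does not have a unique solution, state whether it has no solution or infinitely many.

x_1 = -6, x_2 = 1, x_3 = 1, x_4 = 4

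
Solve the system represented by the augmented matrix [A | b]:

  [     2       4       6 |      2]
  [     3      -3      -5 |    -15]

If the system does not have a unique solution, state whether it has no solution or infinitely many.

Row-reduce:
R1 ← R1 / (2).
R2 ← R2 − 3·R1.
R2 ← R2 / (-9).
R1 ← R1 − 2·R2.
Rank is 2 with 3 unknowns, leaving x_3 free.

infinitely many solutions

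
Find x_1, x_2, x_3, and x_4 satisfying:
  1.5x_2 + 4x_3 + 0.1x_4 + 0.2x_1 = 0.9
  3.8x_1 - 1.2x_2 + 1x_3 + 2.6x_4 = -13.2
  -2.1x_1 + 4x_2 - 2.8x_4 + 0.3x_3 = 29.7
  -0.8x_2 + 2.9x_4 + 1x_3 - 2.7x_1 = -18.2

Row-reduce the augmented matrix:
R1 ← R1 / (1/5).
R2 ← R2 − 19/5·R1.
R3 ← R3 + 21/10·R1.
R4 ← R4 + 27/10·R1.
R2 ← R2 / (-297/10).
R1 ← R1 − 15/2·R2.
R3 ← R3 − 79/4·R2.
R4 ← R4 − 389/20·R2.
R3 ← R3 / (-3749/495).
R1 ← R1 − 35/33·R3.
R2 ← R2 − 250/99·R3.
R4 ← R4 − 1165/198·R3.
R4 ← R4 / (834643/224940).
R1 ← R1 − 11177/22494·R4.
R2 ← R2 + 1694/3749·R4.
R3 ← R3 − 3815/22494·R4.
Reading off the reduced rows gives x_1 = 1, x_2 = 6, x_3 = -2, x_4 = -3.

x_1 = 1, x_2 = 6, x_3 = -2, x_4 = -3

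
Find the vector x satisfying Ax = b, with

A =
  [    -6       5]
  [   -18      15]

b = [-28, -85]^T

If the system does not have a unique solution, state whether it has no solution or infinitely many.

Row-reduce:
R1 ← R1 / (-6).
R2 ← R2 + 18·R1.
Row 2 reduces to 0 = -1, a contradiction. The system is inconsistent.

no solution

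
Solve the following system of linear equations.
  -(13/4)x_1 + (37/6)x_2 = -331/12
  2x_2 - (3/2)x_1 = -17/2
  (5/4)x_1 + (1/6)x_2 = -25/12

x_1 = -1, x_2 = -5

Row-reduce the augmented matrix:
R1 ← R1 / (-13/4).
R2 ← R2 + 3/2·R1.
R3 ← R3 − 5/4·R1.
R2 ← R2 / (-11/13).
R1 ← R1 + 74/39·R2.
R3 ← R3 − 33/13·R2.
R3 reduces to 0 = 0, so the extra equation is consistent.
Reading off the reduced rows gives x_1 = -1, x_2 = -5.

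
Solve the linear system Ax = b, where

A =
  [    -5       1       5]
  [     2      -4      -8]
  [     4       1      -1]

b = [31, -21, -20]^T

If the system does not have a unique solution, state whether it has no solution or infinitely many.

no solution

Row-reduce:
R1 ← R1 / (-5).
R2 ← R2 − 2·R1.
R3 ← R3 − 4·R1.
R2 ← R2 / (-18/5).
R1 ← R1 + 1/5·R2.
R3 ← R3 − 9/5·R2.
Row 3 reduces to 0 = 1/2, a contradiction. The system is inconsistent.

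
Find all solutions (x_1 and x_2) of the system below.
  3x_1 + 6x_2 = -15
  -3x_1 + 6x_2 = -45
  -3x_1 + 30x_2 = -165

x_1 = 5, x_2 = -5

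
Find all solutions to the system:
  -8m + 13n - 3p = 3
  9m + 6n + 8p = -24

infinitely many solutions

Row-reduce:
R1 ← R1 / (-8).
R2 ← R2 − 9·R1.
R2 ← R2 / (165/8).
R1 ← R1 + 13/8·R2.
Rank is 2 with 3 unknowns, leaving p free.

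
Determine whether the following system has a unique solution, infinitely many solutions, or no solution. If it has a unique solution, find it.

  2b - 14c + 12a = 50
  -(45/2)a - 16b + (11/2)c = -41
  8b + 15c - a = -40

Row-reduce:
R1 ← R1 / (12).
R2 ← R2 + 45/2·R1.
R3 ← R3 + 1·R1.
R2 ← R2 / (-49/4).
R1 ← R1 − 1/6·R2.
R3 ← R3 − 49/6·R2.
Row 3 reduces to 0 = -2/3, a contradiction. The system is inconsistent.

no solution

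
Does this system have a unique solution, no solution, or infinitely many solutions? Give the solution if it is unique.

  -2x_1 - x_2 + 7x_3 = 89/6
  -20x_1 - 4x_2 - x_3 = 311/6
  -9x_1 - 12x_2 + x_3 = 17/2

Row-reduce the augmented matrix:
R1 ← R1 / (-2).
R2 ← R2 + 20·R1.
R3 ← R3 + 9·R1.
R2 ← R2 / (6).
R1 ← R1 − 1/2·R2.
R3 ← R3 + 15/2·R2.
R3 ← R3 / (-477/4).
R1 ← R1 − 29/12·R3.
R2 ← R2 + 71/6·R3.
Reading off the reduced rows gives x_1 = -3, x_2 = 5/3, x_3 = 3/2.

x_1 = -3, x_2 = 5/3, x_3 = 3/2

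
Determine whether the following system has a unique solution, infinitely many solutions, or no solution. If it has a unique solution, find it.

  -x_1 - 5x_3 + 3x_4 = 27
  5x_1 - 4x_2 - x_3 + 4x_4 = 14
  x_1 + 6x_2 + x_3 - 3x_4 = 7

Row-reduce:
R1 ← R1 / (-1).
R2 ← R2 − 5·R1.
R3 ← R3 − 1·R1.
R2 ← R2 / (-4).
R3 ← R3 − 6·R2.
R3 ← R3 / (-43).
R1 ← R1 − 5·R3.
R2 ← R2 − 13/2·R3.
Rank is 3 with 4 unknowns, leaving x_4 free.

infinitely many solutions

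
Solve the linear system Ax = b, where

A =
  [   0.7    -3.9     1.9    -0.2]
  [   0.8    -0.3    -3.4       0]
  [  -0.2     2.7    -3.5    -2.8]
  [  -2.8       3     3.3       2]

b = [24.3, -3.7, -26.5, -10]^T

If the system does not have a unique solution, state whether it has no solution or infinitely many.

Row-reduce the augmented matrix:
R1 ← R1 / (7/10).
R2 ← R2 − 4/5·R1.
R3 ← R3 + 1/5·R1.
R4 ← R4 + 14/5·R1.
R2 ← R2 / (291/70).
R1 ← R1 + 39/7·R2.
R3 ← R3 − 111/70·R2.
R4 ← R4 + 63/5·R2.
R3 ← R3 / (-807/970).
R1 ← R1 + 461/97·R3.
R2 ← R2 + 130/97·R3.
R4 ← R4 + 5807/970·R3.
R4 ← R4 / (31042/1345).
R1 ← R1 − 4530/269·R4.
R2 ← R2 − 3872/807·R4.
R3 ← R3 − 952/269·R4.
Reading off the reduced rows gives x_1 = 2, x_2 = -5, x_3 = 2, x_4 = 2.

x_1 = 2, x_2 = -5, x_3 = 2, x_4 = 2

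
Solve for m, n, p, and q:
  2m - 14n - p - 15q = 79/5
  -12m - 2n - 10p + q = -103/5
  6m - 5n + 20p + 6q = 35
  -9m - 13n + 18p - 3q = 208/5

m = 0, n = -1/5, p = 2, q = -1

Row-reduce the augmented matrix:
R1 ← R1 / (2).
R2 ← R2 + 12·R1.
R3 ← R3 − 6·R1.
R4 ← R4 + 9·R1.
R2 ← R2 / (-86).
R1 ← R1 + 7·R2.
R3 ← R3 − 37·R2.
R4 ← R4 + 76·R2.
R3 ← R3 / (693/43).
R1 ← R1 − 69/86·R3.
R2 ← R2 − 8/43·R3.
R4 ← R4 − 2377/86·R3.
R4 ← R4 / (-37825/2772).
R1 ← R1 + 821/924·R4.
R2 ← R2 − 1231/1386·R4.
R3 ← R3 − 1093/1386·R4.
Reading off the reduced rows gives m = 0, n = -1/5, p = 2, q = -1.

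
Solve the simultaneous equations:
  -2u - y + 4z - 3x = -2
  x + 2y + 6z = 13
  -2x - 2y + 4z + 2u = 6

Row-reduce:
R1 ← R1 / (-3).
R2 ← R2 − 1·R1.
R3 ← R3 + 2·R1.
R2 ← R2 / (5/3).
R1 ← R1 − 1/3·R2.
R3 ← R3 + 4/3·R2.
R3 ← R3 / (36/5).
R1 ← R1 + 14/5·R3.
R2 ← R2 − 22/5·R3.
Rank is 3 with 4 unknowns, leaving u free.

infinitely many solutions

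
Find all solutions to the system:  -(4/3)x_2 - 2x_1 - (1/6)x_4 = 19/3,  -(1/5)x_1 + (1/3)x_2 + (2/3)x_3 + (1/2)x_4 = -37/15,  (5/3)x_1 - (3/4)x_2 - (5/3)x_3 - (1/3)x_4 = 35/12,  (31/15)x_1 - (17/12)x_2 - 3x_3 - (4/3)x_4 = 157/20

Row-reduce:
R1 ← R1 / (-2).
R2 ← R2 + 1/5·R1.
R3 ← R3 − 5/3·R1.
R4 ← R4 − 31/15·R1.
R2 ← R2 / (7/15).
R1 ← R1 − 2/3·R2.
R3 ← R3 + 67/36·R2.
R4 ← R4 + 503/180·R2.
R3 ← R3 / (125/126).
R1 ← R1 + 20/21·R3.
R2 ← R2 − 10/7·R3.
R4 ← R4 − 125/126·R3.
Rank is 3 with 4 unknowns, leaving x_4 free.

infinitely many solutions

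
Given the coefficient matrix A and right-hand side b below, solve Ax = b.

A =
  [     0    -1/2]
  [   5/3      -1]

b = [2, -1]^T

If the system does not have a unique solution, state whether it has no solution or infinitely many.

From equation 2: x_2 = 1 + 5/3·x_1.
Substitute into equation 1 and solve: x_1 = -3.
Then x_2 = -4.

x_1 = -3, x_2 = -4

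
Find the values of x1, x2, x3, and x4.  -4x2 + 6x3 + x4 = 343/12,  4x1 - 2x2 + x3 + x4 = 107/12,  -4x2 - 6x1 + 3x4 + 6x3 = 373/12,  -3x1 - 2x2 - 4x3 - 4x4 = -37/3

x1 = 0, x2 = -7/3, x3 = 3, x4 = 5/4

Row-reduce the augmented matrix:
Swap R1 and R2.
R1 ← R1 / (4).
R3 ← R3 + 6·R1.
R4 ← R4 + 3·R1.
R2 ← R2 / (-4).
R1 ← R1 + 1/2·R2.
R3 ← R3 + 7·R2.
R4 ← R4 + 7/2·R2.
R3 ← R3 / (-3).
R1 ← R1 + 1/2·R3.
R2 ← R2 + 3/2·R3.
R4 ← R4 + 17/2·R3.
R4 ← R4 / (-143/12).
R1 ← R1 + 1/3·R4.
R2 ← R2 + 13/8·R4.
R3 ← R3 + 11/12·R4.
Reading off the reduced rows gives x1 = 0, x2 = -7/3, x3 = 3, x4 = 5/4.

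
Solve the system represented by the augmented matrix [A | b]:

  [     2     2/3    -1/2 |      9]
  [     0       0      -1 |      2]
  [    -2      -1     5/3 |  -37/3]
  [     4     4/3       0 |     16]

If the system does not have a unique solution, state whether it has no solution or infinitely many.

x_1 = 3, x_2 = 3, x_3 = -2

Row-reduce the augmented matrix:
R1 ← R1 / (2).
R3 ← R3 + 2·R1.
R4 ← R4 − 4·R1.
Swap R2 and R3.
R2 ← R2 / (-1/3).
R1 ← R1 − 1/3·R2.
R3 ← R3 / (-1).
R1 ← R1 − 11/12·R3.
R2 ← R2 + 7/2·R3.
R4 ← R4 − 1·R3.
R4 reduces to 0 = 0, so the extra equation is consistent.
Reading off the reduced rows gives x_1 = 3, x_2 = 3, x_3 = -2.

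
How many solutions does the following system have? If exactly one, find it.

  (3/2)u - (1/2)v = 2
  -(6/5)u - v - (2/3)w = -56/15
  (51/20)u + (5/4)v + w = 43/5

no solution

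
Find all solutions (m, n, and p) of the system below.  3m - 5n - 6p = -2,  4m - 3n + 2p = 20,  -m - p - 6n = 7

m = 2, n = -2, p = 3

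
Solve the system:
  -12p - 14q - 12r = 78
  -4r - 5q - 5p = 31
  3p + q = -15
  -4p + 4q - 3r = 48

p = -6, q = 3, r = -4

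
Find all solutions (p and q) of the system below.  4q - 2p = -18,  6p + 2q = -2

Row-reduce the augmented matrix:
R1 ← R1 / (-2).
R2 ← R2 − 6·R1.
R2 ← R2 / (14).
R1 ← R1 + 2·R2.
Reading off the reduced rows gives p = 1, q = -4.

p = 1, q = -4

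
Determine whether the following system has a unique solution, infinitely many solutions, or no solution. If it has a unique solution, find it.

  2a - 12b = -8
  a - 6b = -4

infinitely many solutions

Row-reduce:
R1 ← R1 / (2).
R2 ← R2 − 1·R1.
Rank is 1 with 2 unknowns, leaving b free.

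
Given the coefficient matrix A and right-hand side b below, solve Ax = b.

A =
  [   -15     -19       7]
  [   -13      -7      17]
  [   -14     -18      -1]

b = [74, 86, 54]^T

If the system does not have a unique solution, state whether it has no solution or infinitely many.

x_1 = -4, x_2 = 0, x_3 = 2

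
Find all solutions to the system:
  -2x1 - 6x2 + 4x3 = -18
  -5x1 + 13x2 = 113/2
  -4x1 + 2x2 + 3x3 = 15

Row-reduce:
R1 ← R1 / (-2).
R2 ← R2 + 5·R1.
R3 ← R3 + 4·R1.
R2 ← R2 / (28).
R1 ← R1 − 3·R2.
R3 ← R3 − 14·R2.
Row 3 reduces to 0 = 1/4, a contradiction. The system is inconsistent.

no solution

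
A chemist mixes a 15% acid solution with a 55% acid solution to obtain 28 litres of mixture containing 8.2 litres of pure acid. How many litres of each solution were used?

litres of solution A: 18, litres of solution B: 10

Let a = litres of solution A, b = litres of solution B.
  b + a = 28
  (3/20)a + (11/20)b = 41/5
From equation 1: a = 28 − b.
Substitute into equation 2 and solve: b = 10.
Then a = 18.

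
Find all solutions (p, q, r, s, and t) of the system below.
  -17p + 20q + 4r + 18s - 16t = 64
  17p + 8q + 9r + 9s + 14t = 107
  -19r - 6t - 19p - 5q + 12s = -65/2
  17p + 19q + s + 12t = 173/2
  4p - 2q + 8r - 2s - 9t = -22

Row-reduce the augmented matrix:
R1 ← R1 / (-17).
R2 ← R2 − 17·R1.
R3 ← R3 + 19·R1.
R4 ← R4 − 17·R1.
R5 ← R5 − 4·R1.
R2 ← R2 / (28).
R1 ← R1 + 20/17·R2.
R3 ← R3 + 465/17·R2.
R4 ← R4 − 39·R2.
R5 ← R5 − 46/17·R2.
R3 ← R3 / (-5127/476).
R1 ← R1 − 37/119·R3.
R2 ← R2 − 13/28·R3.
R4 ← R4 + 395/28·R3.
R5 ← R5 − 1829/238·R3.
R4 ← R4 / (-72668/1709).
R1 ← R1 − 1030/1709·R4.
R2 ← R2 − 2993/1709·R4.
R3 ← R3 + 2897/1709·R4.
R5 ← R5 − 21624/1709·R4.
R5 ← R5 / (-529669/54501).
R1 ← R1 − 51352/54501·R5.
R2 ← R2 + 12484/54501·R5.
R3 ← R3 + 19346/54501·R5.
R4 ← R4 − 18224/54501·R5.
Reading off the reduced rows gives p = 0, q = 5/2, r = 2, s = 3, t = 3.

p = 0, q = 5/2, r = 2, s = 3, t = 3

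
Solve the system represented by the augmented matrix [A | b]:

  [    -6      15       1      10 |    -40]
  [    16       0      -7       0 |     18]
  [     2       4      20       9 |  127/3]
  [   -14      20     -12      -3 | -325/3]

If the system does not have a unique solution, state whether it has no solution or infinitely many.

Row-reduce the augmented matrix:
R1 ← R1 / (-6).
R2 ← R2 − 16·R1.
R3 ← R3 − 2·R1.
R4 ← R4 + 14·R1.
R2 ← R2 / (40).
R1 ← R1 + 5/2·R2.
R3 ← R3 − 9·R2.
R4 ← R4 + 15·R2.
R3 ← R3 / (2557/120).
R1 ← R1 + 7/16·R3.
R2 ← R2 + 13/120·R3.
R4 ← R4 + 383/24·R3.
R4 ← R4 / (-29636/2557).
R1 ← R1 − 665/5114·R4.
R2 ← R2 − 1787/2557·R4.
R3 ← R3 − 760/2557·R4.
Reading off the reduced rows gives x_1 = 2, x_2 = -8/3, x_3 = 2, x_4 = 1.

x_1 = 2, x_2 = -8/3, x_3 = 2, x_4 = 1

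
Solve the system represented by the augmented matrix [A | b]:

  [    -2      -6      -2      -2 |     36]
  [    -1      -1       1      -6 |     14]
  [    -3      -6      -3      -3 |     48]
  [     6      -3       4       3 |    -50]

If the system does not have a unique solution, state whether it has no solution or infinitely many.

x_1 = -5, x_2 = -2, x_3 = -5, x_4 = -2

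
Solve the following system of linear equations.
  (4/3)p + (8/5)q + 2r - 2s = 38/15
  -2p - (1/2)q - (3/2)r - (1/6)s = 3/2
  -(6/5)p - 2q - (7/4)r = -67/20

infinitely many solutions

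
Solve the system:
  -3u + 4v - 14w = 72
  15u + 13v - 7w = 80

infinitely many solutions

Row-reduce:
R1 ← R1 / (-3).
R2 ← R2 − 15·R1.
R2 ← R2 / (33).
R1 ← R1 + 4/3·R2.
Rank is 2 with 3 unknowns, leaving w free.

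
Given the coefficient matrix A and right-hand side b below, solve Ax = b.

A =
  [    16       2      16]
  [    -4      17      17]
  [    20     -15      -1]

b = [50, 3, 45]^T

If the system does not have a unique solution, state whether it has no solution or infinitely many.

no solution

Row-reduce:
R1 ← R1 / (16).
R2 ← R2 + 4·R1.
R3 ← R3 − 20·R1.
R2 ← R2 / (35/2).
R1 ← R1 − 1/8·R2.
R3 ← R3 + 35/2·R2.
Row 3 reduces to 0 = -2, a contradiction. The system is inconsistent.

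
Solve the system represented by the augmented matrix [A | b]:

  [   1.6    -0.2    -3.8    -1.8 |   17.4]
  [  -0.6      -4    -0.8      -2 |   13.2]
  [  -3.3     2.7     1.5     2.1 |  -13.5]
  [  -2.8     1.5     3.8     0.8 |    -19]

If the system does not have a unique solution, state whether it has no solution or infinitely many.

Row-reduce the augmented matrix:
R1 ← R1 / (8/5).
R2 ← R2 + 3/5·R1.
R3 ← R3 + 33/10·R1.
R4 ← R4 + 14/5·R1.
R2 ← R2 / (-163/40).
R1 ← R1 + 1/8·R2.
R3 ← R3 − 183/80·R2.
R4 ← R4 − 23/20·R2.
R3 ← R3 / (-6183/815).
R1 ← R1 + 376/163·R3.
R2 ← R2 − 89/163·R3.
R4 ← R4 + 5669/1630·R3.
R4 ← R4 / (-3841/2290).
R1 ← R1 + 22/229·R4.
R2 ← R2 − 99/229·R4.
R3 ← R3 − 94/229·R4.
Reading off the reduced rows gives x_1 = 0, x_2 = -2, x_3 = -4, x_4 = -1.

x_1 = 0, x_2 = -2, x_3 = -4, x_4 = -1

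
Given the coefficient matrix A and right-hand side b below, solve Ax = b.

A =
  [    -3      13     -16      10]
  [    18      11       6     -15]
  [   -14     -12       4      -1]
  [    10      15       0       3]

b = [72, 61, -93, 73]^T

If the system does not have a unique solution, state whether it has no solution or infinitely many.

x_1 = 4, x_2 = 2, x_3 = -3, x_4 = 1

Row-reduce the augmented matrix:
R1 ← R1 / (-3).
R2 ← R2 − 18·R1.
R3 ← R3 + 14·R1.
R4 ← R4 − 10·R1.
R2 ← R2 / (89).
R1 ← R1 + 13/3·R2.
R3 ← R3 + 218/3·R2.
R4 ← R4 − 175/3·R2.
R3 ← R3 / (1384/267).
R1 ← R1 − 254/267·R3.
R2 ← R2 + 90/89·R3.
R4 ← R4 − 1510/267·R3.
R4 ← R4 / (12981/692).
R1 ← R1 − 597/692·R4.
R2 ← R2 + 1125/692·R4.
R3 ← R3 + 2917/1384·R4.
Reading off the reduced rows gives x_1 = 4, x_2 = 2, x_3 = -3, x_4 = 1.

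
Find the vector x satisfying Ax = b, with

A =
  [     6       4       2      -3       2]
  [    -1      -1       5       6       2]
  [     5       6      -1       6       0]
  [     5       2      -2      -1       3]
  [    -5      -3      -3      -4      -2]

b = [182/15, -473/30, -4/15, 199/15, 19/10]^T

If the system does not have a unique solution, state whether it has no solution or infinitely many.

x_1 = 1, x_2 = 1/2, x_3 = -4/3, x_4 = -8/5, x_5 = 1

Row-reduce the augmented matrix:
R1 ← R1 / (6).
R2 ← R2 + 1·R1.
R3 ← R3 − 5·R1.
R4 ← R4 − 5·R1.
R5 ← R5 + 5·R1.
R2 ← R2 / (-1/3).
R1 ← R1 − 2/3·R2.
R3 ← R3 − 8/3·R2.
R4 ← R4 + 4/3·R2.
R5 ← R5 − 1/3·R2.
R3 ← R3 / (40).
R1 ← R1 − 11·R3.
R2 ← R2 + 16·R3.
R4 ← R4 + 25·R3.
R5 ← R5 − 4·R3.
R4 ← R4 / (197/16).
R1 ← R1 + 63/16·R4.
R2 ← R2 − 9/2·R4.
R3 ← R3 − 21/16·R4.
R5 ← R5 + 25/4·R4.
R5 ← R5 / (1608/985).
R1 ← R1 − 1147/985·R5.
R2 ← R2 + 1142/985·R5.
R3 ← R3 − 143/985·R5.
R4 ← R4 − 42/197·R5.
Reading off the reduced rows gives x_1 = 1, x_2 = 1/2, x_3 = -4/3, x_4 = -8/5, x_5 = 1.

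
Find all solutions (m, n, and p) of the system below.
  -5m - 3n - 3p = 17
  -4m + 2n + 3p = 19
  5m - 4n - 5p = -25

m = -4, n = 0, p = 1

Row-reduce the augmented matrix:
R1 ← R1 / (-5).
R2 ← R2 + 4·R1.
R3 ← R3 − 5·R1.
R2 ← R2 / (22/5).
R1 ← R1 − 3/5·R2.
R3 ← R3 + 7·R2.
R3 ← R3 / (13/22).
R1 ← R1 + 3/22·R3.
R2 ← R2 − 27/22·R3.
Reading off the reduced rows gives m = -4, n = 0, p = 1.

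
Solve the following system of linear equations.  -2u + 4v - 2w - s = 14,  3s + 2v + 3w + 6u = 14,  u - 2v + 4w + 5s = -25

infinitely many solutions

Row-reduce:
R1 ← R1 / (-2).
R2 ← R2 − 6·R1.
R3 ← R3 − 1·R1.
R2 ← R2 / (14).
R1 ← R1 + 2·R2.
R3 ← R3 / (3).
R1 ← R1 − 4/7·R3.
R2 ← R2 + 3/14·R3.
Rank is 3 with 4 unknowns, leaving s free.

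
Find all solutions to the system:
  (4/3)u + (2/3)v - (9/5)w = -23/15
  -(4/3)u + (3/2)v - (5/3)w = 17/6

Row-reduce:
R1 ← R1 / (4/3).
R2 ← R2 + 4/3·R1.
R2 ← R2 / (13/6).
R1 ← R1 − 1/2·R2.
Rank is 2 with 3 unknowns, leaving w free.

infinitely many solutions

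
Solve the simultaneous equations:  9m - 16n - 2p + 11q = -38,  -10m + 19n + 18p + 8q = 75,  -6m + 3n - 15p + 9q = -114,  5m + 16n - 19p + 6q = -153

m = -1, n = -1, p = 6, q = -3

Row-reduce the augmented matrix:
R1 ← R1 / (9).
R2 ← R2 + 10·R1.
R3 ← R3 + 6·R1.
R4 ← R4 − 5·R1.
R2 ← R2 / (11/9).
R1 ← R1 + 16/9·R2.
R3 ← R3 + 23/3·R2.
R4 ← R4 − 224/9·R2.
R3 ← R3 / (909/11).
R1 ← R1 − 250/11·R3.
R2 ← R2 − 142/11·R3.
R4 ← R4 + 3731/11·R3.
R4 ← R4 / (17754/101).
R1 ← R1 + 883/101·R4.
R2 ← R2 + 588/101·R4.
R3 ← R3 − 175/101·R4.
Reading off the reduced rows gives m = -1, n = -1, p = 6, q = -3.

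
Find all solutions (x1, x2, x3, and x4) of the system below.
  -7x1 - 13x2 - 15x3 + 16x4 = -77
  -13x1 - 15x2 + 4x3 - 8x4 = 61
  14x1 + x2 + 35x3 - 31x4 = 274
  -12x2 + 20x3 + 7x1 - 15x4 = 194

no solution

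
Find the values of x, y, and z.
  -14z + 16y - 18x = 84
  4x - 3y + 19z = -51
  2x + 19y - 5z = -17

Row-reduce the augmented matrix:
R1 ← R1 / (-18).
R2 ← R2 − 4·R1.
R3 ← R3 − 2·R1.
R2 ← R2 / (5/9).
R1 ← R1 + 8/9·R2.
R3 ← R3 − 187/9·R2.
R3 ← R3 / (-3004/5).
R1 ← R1 − 131/5·R3.
R2 ← R2 − 143/5·R3.
Reading off the reduced rows gives x = -4, y = -1, z = -2.

x = -4, y = -1, z = -2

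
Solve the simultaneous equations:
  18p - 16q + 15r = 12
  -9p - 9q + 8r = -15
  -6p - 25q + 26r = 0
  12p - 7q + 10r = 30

p = 1, q = 6, r = 6

Row-reduce the augmented matrix:
R1 ← R1 / (18).
R2 ← R2 + 9·R1.
R3 ← R3 + 6·R1.
R4 ← R4 − 12·R1.
R2 ← R2 / (-17).
R1 ← R1 + 8/9·R2.
R3 ← R3 + 91/3·R2.
R4 ← R4 − 11/3·R2.
R3 ← R3 / (341/102).
R1 ← R1 − 7/306·R3.
R2 ← R2 + 31/34·R3.
R4 ← R4 − 341/102·R3.
R4 reduces to 0 = 0, so the extra equation is consistent.
Reading off the reduced rows gives p = 1, q = 6, r = 6.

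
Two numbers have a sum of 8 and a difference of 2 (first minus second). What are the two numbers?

first number: 5, second number: 3

Let x = first number, y = second number.
  y + x = 8
  -y + x = 2
Row-reduce the augmented matrix:
R2 ← R2 − 1·R1.
R2 ← R2 / (-2).
R1 ← R1 − 1·R2.
Reading off the reduced rows gives x = 5, y = 3.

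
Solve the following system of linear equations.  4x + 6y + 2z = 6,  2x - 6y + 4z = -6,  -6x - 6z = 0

Row-reduce:
R1 ← R1 / (4).
R2 ← R2 − 2·R1.
R3 ← R3 + 6·R1.
R2 ← R2 / (-9).
R1 ← R1 − 3/2·R2.
R3 ← R3 − 9·R2.
Rank is 2 with 3 unknowns, leaving z free.

infinitely many solutions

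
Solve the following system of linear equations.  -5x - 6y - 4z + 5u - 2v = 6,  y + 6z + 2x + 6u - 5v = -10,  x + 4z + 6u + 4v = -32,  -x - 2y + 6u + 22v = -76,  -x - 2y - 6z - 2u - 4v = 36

Row-reduce:
R1 ← R1 / (-5).
R2 ← R2 − 2·R1.
R3 ← R3 − 1·R1.
R4 ← R4 + 1·R1.
R5 ← R5 + 1·R1.
R2 ← R2 / (-7/5).
R1 ← R1 − 6/5·R2.
R3 ← R3 + 6/5·R2.
R4 ← R4 + 4/5·R2.
R5 ← R5 + 4/5·R2.
R3 ← R3 / (-4/7).
R1 ← R1 − 32/7·R3.
R2 ← R2 + 22/7·R3.
R4 ← R4 + 12/7·R3.
R5 ← R5 + 54/7·R3.
Swap R4 and R5.
R4 ← R4 / (-19/2).
R1 ← R1 − 7·R4.
R2 ← R2 + 13/2·R4.
R3 ← R3 + 1/4·R4.
Rank is 4 with 5 unknowns, leaving v free.

infinitely many solutions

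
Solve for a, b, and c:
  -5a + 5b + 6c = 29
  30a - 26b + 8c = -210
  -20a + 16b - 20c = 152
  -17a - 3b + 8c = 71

a = -5, b = 2, c = -1

Row-reduce the augmented matrix:
R1 ← R1 / (-5).
R2 ← R2 − 30·R1.
R3 ← R3 + 20·R1.
R4 ← R4 + 17·R1.
R2 ← R2 / (4).
R1 ← R1 + 1·R2.
R3 ← R3 + 4·R2.
R4 ← R4 + 20·R2.
Swap R3 and R4.
R3 ← R3 / (1038/5).
R1 ← R1 − 49/5·R3.
R2 ← R2 − 11·R3.
R4 reduces to 0 = 0, so the extra equation is consistent.
Reading off the reduced rows gives a = -5, b = 2, c = -1.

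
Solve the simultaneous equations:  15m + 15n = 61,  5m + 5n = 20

Row-reduce:
R1 ← R1 / (15).
R2 ← R2 − 5·R1.
Row 2 reduces to 0 = -1/3, a contradiction. The system is inconsistent.

no solution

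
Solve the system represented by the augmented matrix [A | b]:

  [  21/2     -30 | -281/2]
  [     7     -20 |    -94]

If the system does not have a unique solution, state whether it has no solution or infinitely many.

no solution

Row-reduce:
R1 ← R1 / (21/2).
R2 ← R2 − 7·R1.
Row 2 reduces to 0 = -1/3, a contradiction. The system is inconsistent.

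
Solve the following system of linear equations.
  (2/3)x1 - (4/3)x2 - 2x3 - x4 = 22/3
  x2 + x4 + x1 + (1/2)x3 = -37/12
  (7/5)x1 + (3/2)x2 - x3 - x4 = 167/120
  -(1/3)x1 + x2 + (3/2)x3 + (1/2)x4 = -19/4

x1 = 3/2, x2 = -9/4, x3 = -2/3, x4 = -2

Row-reduce the augmented matrix:
R1 ← R1 / (2/3).
R2 ← R2 − 1·R1.
R3 ← R3 − 7/5·R1.
R4 ← R4 + 1/3·R1.
R2 ← R2 / (3).
R1 ← R1 + 2·R2.
R3 ← R3 − 43/10·R2.
R4 ← R4 − 1/3·R2.
R3 ← R3 / (-109/60).
R1 ← R1 + 2/3·R3.
R2 ← R2 − 7/6·R3.
R4 ← R4 − 1/9·R3.
R4 ← R4 / (-281/654).
R1 ← R1 − 235/218·R4.
R2 ← R2 + 83/109·R4.
R3 ← R3 − 149/109·R4.
Reading off the reduced rows gives x1 = 3/2, x2 = -9/4, x3 = -2/3, x4 = -2.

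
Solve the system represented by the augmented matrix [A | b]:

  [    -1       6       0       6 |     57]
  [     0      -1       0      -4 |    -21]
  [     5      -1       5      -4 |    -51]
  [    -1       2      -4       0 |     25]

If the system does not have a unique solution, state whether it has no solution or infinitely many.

x_1 = -3, x_2 = 5, x_3 = -3, x_4 = 4

Row-reduce the augmented matrix:
R1 ← R1 / (-1).
R3 ← R3 − 5·R1.
R4 ← R4 + 1·R1.
R2 ← R2 / (-1).
R1 ← R1 + 6·R2.
R3 ← R3 − 29·R2.
R4 ← R4 + 4·R2.
R3 ← R3 / (5).
R4 ← R4 + 4·R3.
R4 ← R4 / (-62).
R1 ← R1 − 18·R4.
R2 ← R2 − 4·R4.
R3 ← R3 + 18·R4.
Reading off the reduced rows gives x_1 = -3, x_2 = 5, x_3 = -3, x_4 = 4.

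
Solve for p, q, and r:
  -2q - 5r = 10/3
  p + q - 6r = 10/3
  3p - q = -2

p = -2/3, q = 0, r = -2/3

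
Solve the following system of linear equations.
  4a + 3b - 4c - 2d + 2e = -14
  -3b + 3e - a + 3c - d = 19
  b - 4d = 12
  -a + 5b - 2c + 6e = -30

Row-reduce:
R1 ← R1 / (4).
R2 ← R2 + 1·R1.
R4 ← R4 + 1·R1.
R2 ← R2 / (-9/4).
R1 ← R1 − 3/4·R2.
R3 ← R3 − 1·R2.
R4 ← R4 − 23/4·R2.
R3 ← R3 / (8/9).
R1 ← R1 + 1/3·R3.
R2 ← R2 + 8/9·R3.
R4 ← R4 − 19/9·R3.
R4 ← R4 / (27/4).
R1 ← R1 + 11/4·R4.
R2 ← R2 + 4·R4.
R3 ← R3 + 21/4·R4.
Rank is 4 with 5 unknowns, leaving e free.

infinitely many solutions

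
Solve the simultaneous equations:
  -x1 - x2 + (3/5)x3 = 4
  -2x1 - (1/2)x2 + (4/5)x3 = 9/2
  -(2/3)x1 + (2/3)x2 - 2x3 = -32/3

Row-reduce the augmented matrix:
R1 ← R1 / (-1).
R2 ← R2 + 2·R1.
R3 ← R3 + 2/3·R1.
R2 ← R2 / (3/2).
R1 ← R1 − 1·R2.
R3 ← R3 − 4/3·R2.
R3 ← R3 / (-92/45).
R1 ← R1 + 1/3·R3.
R2 ← R2 + 4/15·R3.
Reading off the reduced rows gives x1 = 0, x2 = -1, x3 = 5.

x1 = 0, x2 = -1, x3 = 5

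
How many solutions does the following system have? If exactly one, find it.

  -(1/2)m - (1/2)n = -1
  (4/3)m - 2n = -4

Row-reduce the augmented matrix:
R1 ← R1 / (-1/2).
R2 ← R2 − 4/3·R1.
R2 ← R2 / (-10/3).
R1 ← R1 − 1·R2.
Reading off the reduced rows gives m = 0, n = 2.

m = 0, n = 2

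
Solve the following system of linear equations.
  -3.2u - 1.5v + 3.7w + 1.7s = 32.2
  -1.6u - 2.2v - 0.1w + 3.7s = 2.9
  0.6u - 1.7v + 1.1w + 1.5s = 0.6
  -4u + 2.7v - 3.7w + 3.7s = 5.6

Row-reduce the augmented matrix:
R1 ← R1 / (-16/5).
R2 ← R2 + 8/5·R1.
R3 ← R3 − 3/5·R1.
R4 ← R4 + 4·R1.
R2 ← R2 / (-29/20).
R1 ← R1 − 15/32·R2.
R3 ← R3 + 317/160·R2.
R4 ← R4 − 183/40·R2.
R3 ← R3 / (10343/2320).
R1 ← R1 + 829/464·R3.
R2 ← R2 − 39/29·R3.
R4 ← R4 + 8397/580·R3.
R4 ← R4 / (197937/51715).
R1 ← R1 + 4568/10343·R4.
R2 ← R2 + 13854/10343·R4.
R3 ← R3 + 4815/10343·R4.
Reading off the reduced rows gives u = -4, v = 3, w = 6, s = 1.

u = -4, v = 3, w = 6, s = 1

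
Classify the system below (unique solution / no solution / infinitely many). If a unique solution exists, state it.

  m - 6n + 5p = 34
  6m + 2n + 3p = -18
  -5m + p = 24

Row-reduce the augmented matrix:
R2 ← R2 − 6·R1.
R3 ← R3 + 5·R1.
R2 ← R2 / (38).
R1 ← R1 + 6·R2.
R3 ← R3 + 30·R2.
R3 ← R3 / (89/19).
R1 ← R1 − 14/19·R3.
R2 ← R2 + 27/38·R3.
Reading off the reduced rows gives m = -4, n = -3, p = 4.

m = -4, n = -3, p = 4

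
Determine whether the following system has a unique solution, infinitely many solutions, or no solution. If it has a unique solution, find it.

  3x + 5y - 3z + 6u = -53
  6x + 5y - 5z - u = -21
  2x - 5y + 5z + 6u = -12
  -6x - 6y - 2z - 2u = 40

Row-reduce the augmented matrix:
R1 ← R1 / (3).
R2 ← R2 − 6·R1.
R3 ← R3 − 2·R1.
R4 ← R4 + 6·R1.
R2 ← R2 / (-5).
R1 ← R1 − 5/3·R2.
R3 ← R3 + 25/3·R2.
R4 ← R4 − 4·R2.
R3 ← R3 / (16/3).
R1 ← R1 + 2/3·R3.
R2 ← R2 + 1/5·R3.
R4 ← R4 + 36/5·R3.
R4 ← R4 / (631/20).
R1 ← R1 − 5/8·R4.
R2 ← R2 − 279/80·R4.
R3 ← R3 − 71/16·R4.
Reading off the reduced rows gives x = -1, y = -4, z = 0, u = -5.

x = -1, y = -4, z = 0, u = -5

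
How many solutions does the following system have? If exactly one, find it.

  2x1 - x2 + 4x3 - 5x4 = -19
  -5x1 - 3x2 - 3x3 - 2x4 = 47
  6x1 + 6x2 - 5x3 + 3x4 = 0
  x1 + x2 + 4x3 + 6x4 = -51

x1 = -6, x2 = 3, x3 = -6, x4 = -4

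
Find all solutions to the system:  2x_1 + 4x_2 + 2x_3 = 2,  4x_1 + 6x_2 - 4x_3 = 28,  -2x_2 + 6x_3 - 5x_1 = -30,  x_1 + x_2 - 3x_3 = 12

no solution

Row-reduce:
R1 ← R1 / (2).
R2 ← R2 − 4·R1.
R3 ← R3 + 5·R1.
R4 ← R4 − 1·R1.
R2 ← R2 / (-2).
R1 ← R1 − 2·R2.
R3 ← R3 − 8·R2.
R4 ← R4 + 1·R2.
R3 ← R3 / (-21).
R1 ← R1 + 7·R3.
R2 ← R2 − 4·R3.
Row 4 reduces to 0 = -1, a contradiction. The system is inconsistent.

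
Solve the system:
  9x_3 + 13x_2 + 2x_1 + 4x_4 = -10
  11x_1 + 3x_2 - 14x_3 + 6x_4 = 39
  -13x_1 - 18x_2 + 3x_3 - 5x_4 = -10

infinitely many solutions

Row-reduce:
R1 ← R1 / (2).
R2 ← R2 − 11·R1.
R3 ← R3 + 13·R1.
R2 ← R2 / (-137/2).
R1 ← R1 − 13/2·R2.
R3 ← R3 − 133/2·R2.
R3 ← R3 / (-20/137).
R1 ← R1 + 209/137·R3.
R2 ← R2 − 127/137·R3.
Rank is 3 with 4 unknowns, leaving x_4 free.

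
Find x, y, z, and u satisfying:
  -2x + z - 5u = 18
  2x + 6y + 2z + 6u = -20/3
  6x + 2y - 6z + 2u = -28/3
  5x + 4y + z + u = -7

x = -3, y = 3, z = -4/3, u = -8/3

Row-reduce the augmented matrix:
R1 ← R1 / (-2).
R2 ← R2 − 2·R1.
R3 ← R3 − 6·R1.
R4 ← R4 − 5·R1.
R2 ← R2 / (6).
R3 ← R3 − 2·R2.
R4 ← R4 − 4·R2.
R3 ← R3 / (-4).
R1 ← R1 + 1/2·R3.
R2 ← R2 − 1/2·R3.
R4 ← R4 − 3/2·R3.
R4 ← R4 / (-103/6).
R1 ← R1 − 25/6·R4.
R2 ← R2 + 3/2·R4.
R3 ← R3 − 10/3·R4.
Reading off the reduced rows gives x = -3, y = 3, z = -4/3, u = -8/3.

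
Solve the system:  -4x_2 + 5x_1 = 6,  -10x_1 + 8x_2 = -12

infinitely many solutions

Row-reduce:
R1 ← R1 / (5).
R2 ← R2 + 10·R1.
Rank is 1 with 2 unknowns, leaving x_2 free.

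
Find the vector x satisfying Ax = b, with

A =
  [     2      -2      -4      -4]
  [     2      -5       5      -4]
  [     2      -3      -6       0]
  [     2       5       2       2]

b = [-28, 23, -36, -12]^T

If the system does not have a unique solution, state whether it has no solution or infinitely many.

Row-reduce the augmented matrix:
R1 ← R1 / (2).
R2 ← R2 − 2·R1.
R3 ← R3 − 2·R1.
R4 ← R4 − 2·R1.
R2 ← R2 / (-3).
R1 ← R1 + 1·R2.
R3 ← R3 + 1·R2.
R4 ← R4 − 7·R2.
R3 ← R3 / (-5).
R1 ← R1 + 5·R3.
R2 ← R2 + 3·R3.
R4 ← R4 − 27·R3.
R4 ← R4 / (138/5).
R1 ← R1 + 6·R4.
R2 ← R2 + 12/5·R4.
R3 ← R3 + 4/5·R4.
Reading off the reduced rows gives x_1 = -6, x_2 = -2, x_3 = 5, x_4 = 0.

x_1 = -6, x_2 = -2, x_3 = 5, x_4 = 0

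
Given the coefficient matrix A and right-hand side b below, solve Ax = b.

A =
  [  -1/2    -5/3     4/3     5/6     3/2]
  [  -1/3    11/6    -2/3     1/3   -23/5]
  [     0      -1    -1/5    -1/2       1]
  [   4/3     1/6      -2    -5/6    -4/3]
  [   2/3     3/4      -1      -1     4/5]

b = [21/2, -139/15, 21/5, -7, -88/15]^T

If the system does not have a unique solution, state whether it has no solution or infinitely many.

infinitely many solutions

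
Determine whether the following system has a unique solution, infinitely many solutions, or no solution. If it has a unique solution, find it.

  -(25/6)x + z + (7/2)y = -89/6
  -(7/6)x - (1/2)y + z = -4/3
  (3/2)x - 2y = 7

no solution

Row-reduce:
R1 ← R1 / (-25/6).
R2 ← R2 + 7/6·R1.
R3 ← R3 − 3/2·R1.
R2 ← R2 / (-37/25).
R1 ← R1 + 21/25·R2.
R3 ← R3 + 37/50·R2.
Row 3 reduces to 0 = 1/4, a contradiction. The system is inconsistent.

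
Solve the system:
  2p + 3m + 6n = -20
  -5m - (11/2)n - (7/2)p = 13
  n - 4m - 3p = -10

Row-reduce:
R1 ← R1 / (3).
R2 ← R2 + 5·R1.
R3 ← R3 + 4·R1.
R2 ← R2 / (9/2).
R1 ← R1 − 2·R2.
R3 ← R3 − 9·R2.
Row 3 reduces to 0 = 4, a contradiction. The system is inconsistent.

no solution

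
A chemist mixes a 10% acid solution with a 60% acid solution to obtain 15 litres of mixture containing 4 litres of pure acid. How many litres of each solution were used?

litres of solution A: 10, litres of solution B: 5

Let a = litres of solution A, b = litres of solution B.
  a + b = 15
  (1/10)a + (3/5)b = 4
From equation 1: a = 15 − b.
Substitute into equation 2 and solve: b = 5.
Then a = 10.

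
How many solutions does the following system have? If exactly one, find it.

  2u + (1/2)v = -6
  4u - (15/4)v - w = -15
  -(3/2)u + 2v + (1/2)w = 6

Row-reduce:
R1 ← R1 / (2).
R2 ← R2 − 4·R1.
R3 ← R3 + 3/2·R1.
R2 ← R2 / (-19/4).
R1 ← R1 − 1/4·R2.
R3 ← R3 − 19/8·R2.
Rank is 2 with 3 unknowns, leaving w free.

infinitely many solutions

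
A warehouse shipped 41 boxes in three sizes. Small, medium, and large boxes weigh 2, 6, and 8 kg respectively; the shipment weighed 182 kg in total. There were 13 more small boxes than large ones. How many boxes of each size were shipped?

small boxes: 19, medium boxes: 16, large boxes: 6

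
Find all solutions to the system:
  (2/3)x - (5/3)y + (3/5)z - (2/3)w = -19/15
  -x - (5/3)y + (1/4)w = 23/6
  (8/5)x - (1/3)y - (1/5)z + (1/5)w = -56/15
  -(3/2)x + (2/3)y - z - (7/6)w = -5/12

Row-reduce the augmented matrix:
R1 ← R1 / (2/3).
R2 ← R2 + 1·R1.
R3 ← R3 − 8/5·R1.
R4 ← R4 + 3/2·R1.
R2 ← R2 / (-25/6).
R1 ← R1 + 5/2·R2.
R3 ← R3 − 11/3·R2.
R4 ← R4 + 37/12·R2.
R3 ← R3 / (-106/125).
R1 ← R1 − 9/25·R3.
R2 ← R2 + 27/125·R3.
R4 ← R4 + 79/250·R3.
R4 ← R4 / (-4033/1590).
R1 ← R1 + 7/106·R4.
R2 ← R2 + 117/1060·R4.
R3 ← R3 + 285/212·R4.
Reading off the reduced rows gives x = -5/2, y = -1/2, z = 3/2, w = 2.

x = -5/2, y = -1/2, z = 3/2, w = 2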